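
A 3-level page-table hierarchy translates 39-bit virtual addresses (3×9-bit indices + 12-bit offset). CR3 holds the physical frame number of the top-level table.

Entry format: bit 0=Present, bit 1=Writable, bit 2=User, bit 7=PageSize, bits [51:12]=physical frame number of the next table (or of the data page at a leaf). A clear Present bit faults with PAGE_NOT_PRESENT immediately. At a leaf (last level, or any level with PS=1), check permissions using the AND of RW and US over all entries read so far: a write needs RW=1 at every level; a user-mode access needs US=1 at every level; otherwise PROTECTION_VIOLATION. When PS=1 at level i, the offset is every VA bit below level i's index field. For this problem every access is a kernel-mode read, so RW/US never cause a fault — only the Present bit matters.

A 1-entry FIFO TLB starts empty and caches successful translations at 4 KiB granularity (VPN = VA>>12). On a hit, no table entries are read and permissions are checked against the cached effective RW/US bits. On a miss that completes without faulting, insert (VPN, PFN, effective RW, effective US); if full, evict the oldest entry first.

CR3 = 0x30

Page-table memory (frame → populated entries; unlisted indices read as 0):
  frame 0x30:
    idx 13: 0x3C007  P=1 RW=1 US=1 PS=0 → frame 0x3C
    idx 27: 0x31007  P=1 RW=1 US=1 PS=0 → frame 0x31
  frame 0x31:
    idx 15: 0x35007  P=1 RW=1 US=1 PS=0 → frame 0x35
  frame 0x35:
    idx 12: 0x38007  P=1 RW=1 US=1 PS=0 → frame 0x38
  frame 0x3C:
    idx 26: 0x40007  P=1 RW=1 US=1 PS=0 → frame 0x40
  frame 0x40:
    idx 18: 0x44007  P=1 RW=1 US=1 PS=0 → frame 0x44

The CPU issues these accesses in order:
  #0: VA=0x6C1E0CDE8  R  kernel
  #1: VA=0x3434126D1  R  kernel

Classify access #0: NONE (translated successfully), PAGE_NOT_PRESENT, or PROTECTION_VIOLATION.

Trace:
#0 VA=0x6C1E0CDE8 (r,kernel):
  lvl0: tbl 0x30, slot 27 ⇒ 0x31007 (P1/RW1/US1/PS0)
  lvl1: tbl 0x31, slot 15 ⇒ 0x35007 (P1/RW1/US1/PS0)
  lvl2: tbl 0x35, slot 12 ⇒ 0x38007 (P1/RW1/US1/PS0)
  → PA=0x38DE8  (3 entries read)
#1 VA=0x3434126D1 (r,kernel):
  lvl0: tbl 0x30, slot 13 ⇒ 0x3C007 (P1/RW1/US1/PS0)
  lvl1: tbl 0x3C, slot 26 ⇒ 0x40007 (P1/RW1/US1/PS0)
  lvl2: tbl 0x40, slot 18 ⇒ 0x44007 (P1/RW1/US1/PS0)
  → PA=0x446D1  (3 entries read)

Access #0 fault: NONE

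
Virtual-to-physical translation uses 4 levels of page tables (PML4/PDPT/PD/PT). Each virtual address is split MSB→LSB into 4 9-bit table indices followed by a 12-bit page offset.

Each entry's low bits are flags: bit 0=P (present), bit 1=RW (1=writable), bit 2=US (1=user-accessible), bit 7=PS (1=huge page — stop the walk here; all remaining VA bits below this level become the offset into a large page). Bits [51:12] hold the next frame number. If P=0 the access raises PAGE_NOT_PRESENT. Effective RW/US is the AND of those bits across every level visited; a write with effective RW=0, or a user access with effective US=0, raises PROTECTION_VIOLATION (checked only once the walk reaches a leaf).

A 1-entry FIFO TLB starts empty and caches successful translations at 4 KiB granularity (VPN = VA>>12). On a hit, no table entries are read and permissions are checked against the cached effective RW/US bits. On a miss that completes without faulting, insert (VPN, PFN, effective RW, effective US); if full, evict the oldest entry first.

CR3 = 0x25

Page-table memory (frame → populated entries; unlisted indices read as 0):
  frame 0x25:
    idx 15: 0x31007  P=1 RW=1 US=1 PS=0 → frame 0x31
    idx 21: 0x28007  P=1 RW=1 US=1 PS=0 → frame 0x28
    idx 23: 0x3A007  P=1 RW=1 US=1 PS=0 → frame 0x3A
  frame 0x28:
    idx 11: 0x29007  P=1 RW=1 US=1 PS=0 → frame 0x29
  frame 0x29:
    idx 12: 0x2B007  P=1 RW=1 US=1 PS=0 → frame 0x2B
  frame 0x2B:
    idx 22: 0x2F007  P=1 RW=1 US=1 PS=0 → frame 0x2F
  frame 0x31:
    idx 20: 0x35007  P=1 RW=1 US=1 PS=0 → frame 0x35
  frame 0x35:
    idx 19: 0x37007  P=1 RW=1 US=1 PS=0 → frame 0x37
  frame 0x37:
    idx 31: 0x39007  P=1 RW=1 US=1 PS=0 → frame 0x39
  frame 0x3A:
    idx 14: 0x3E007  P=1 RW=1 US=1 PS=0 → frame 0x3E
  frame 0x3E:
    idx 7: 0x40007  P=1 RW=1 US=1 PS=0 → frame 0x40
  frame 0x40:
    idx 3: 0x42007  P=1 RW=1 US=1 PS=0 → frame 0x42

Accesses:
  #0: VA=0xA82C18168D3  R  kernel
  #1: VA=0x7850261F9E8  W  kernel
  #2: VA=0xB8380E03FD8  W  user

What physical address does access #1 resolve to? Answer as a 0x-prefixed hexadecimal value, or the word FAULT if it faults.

Trace:
#0 VA=0xA82C18168D3 (r,kernel):
  L0: frame=0x25 idx=21 entry=0x28007 [P=1 RW=1 US=1 PS=0]
  L1: frame=0x28 idx=11 entry=0x29007 [P=1 RW=1 US=1 PS=0]
  L2: frame=0x29 idx=12 entry=0x2B007 [P=1 RW=1 US=1 PS=0]
  L3: frame=0x2B idx=22 entry=0x2F007 [P=1 RW=1 US=1 PS=0]
  ⇒ phys 0x2F8D3  [4 reads]
#1 VA=0x7850261F9E8 (w,kernel):
  L0: frame=0x25 idx=15 entry=0x31007 [P=1 RW=1 US=1 PS=0]
  L1: frame=0x31 idx=20 entry=0x35007 [P=1 RW=1 US=1 PS=0]
  L2: frame=0x35 idx=19 entry=0x37007 [P=1 RW=1 US=1 PS=0]
  L3: frame=0x37 idx=31 entry=0x39007 [P=1 RW=1 US=1 PS=0]
  ⇒ phys 0x399E8  [4 reads]
#2 VA=0xB8380E03FD8 (w,user):
  L0: frame=0x25 idx=23 entry=0x3A007 [P=1 RW=1 US=1 PS=0]
  L1: frame=0x3A idx=14 entry=0x3E007 [P=1 RW=1 US=1 PS=0]
  L2: frame=0x3E idx=7 entry=0x40007 [P=1 RW=1 US=1 PS=0]
  L3: frame=0x40 idx=3 entry=0x42007 [P=1 RW=1 US=1 PS=0]
  ⇒ phys 0x42FD8  [4 reads]

Access #1 PA: 0x399E8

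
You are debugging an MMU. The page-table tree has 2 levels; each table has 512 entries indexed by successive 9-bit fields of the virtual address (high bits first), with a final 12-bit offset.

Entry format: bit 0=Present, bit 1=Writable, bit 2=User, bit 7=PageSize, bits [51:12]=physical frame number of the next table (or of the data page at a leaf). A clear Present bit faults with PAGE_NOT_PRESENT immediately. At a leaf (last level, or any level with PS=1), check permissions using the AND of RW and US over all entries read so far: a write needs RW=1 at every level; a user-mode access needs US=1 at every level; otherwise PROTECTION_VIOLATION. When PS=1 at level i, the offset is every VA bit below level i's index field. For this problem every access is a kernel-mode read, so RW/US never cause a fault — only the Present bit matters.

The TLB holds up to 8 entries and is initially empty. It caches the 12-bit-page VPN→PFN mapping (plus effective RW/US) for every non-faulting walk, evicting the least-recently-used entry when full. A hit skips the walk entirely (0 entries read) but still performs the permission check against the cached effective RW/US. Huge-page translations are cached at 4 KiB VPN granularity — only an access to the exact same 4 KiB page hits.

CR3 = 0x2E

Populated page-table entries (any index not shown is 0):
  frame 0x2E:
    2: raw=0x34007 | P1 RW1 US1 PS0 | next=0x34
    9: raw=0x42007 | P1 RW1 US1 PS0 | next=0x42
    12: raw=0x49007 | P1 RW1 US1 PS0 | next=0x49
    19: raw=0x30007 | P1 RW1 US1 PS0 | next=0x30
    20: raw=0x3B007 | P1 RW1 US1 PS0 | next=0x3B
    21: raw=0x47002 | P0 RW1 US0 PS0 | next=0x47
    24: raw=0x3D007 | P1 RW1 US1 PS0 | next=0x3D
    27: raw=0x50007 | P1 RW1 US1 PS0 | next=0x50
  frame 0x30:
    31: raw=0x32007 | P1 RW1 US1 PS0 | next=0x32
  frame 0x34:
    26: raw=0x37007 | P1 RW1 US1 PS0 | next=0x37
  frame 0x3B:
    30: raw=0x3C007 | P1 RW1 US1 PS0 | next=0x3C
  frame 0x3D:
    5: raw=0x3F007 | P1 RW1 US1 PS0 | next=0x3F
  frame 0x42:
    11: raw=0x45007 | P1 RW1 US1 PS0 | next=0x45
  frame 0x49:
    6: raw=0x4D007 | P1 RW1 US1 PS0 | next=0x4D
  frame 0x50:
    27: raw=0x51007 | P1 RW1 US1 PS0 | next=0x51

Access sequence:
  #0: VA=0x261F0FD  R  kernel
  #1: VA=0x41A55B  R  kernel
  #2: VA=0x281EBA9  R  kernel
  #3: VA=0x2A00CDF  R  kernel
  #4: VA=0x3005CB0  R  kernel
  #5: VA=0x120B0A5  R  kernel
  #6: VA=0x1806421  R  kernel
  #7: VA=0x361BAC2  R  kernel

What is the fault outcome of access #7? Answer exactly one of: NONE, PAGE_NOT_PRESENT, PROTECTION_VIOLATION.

Walk each access:
#0 VA=0x261F0FD (r,kernel):
  L0 @0x2E[19] → 0x30007  P=1,RW=1,US=1,PS=0
  L1 @0x30[31] → 0x32007  P=1,RW=1,US=1,PS=0
  → PA=0x320FD  (2 entries read)
#1 VA=0x41A55B (r,kernel):
  L0 @0x2E[2] → 0x34007  P=1,RW=1,US=1,PS=0
  L1 @0x34[26] → 0x37007  P=1,RW=1,US=1,PS=0
  → PA=0x3755B  (2 entries read)
#2 VA=0x281EBA9 (r,kernel):
  L0 @0x2E[20] → 0x3B007  P=1,RW=1,US=1,PS=0
  L1 @0x3B[30] → 0x3C007  P=1,RW=1,US=1,PS=0
  → PA=0x3CBA9  (2 entries read)
#3 VA=0x2A00CDF (r,kernel):
  L0 @0x2E[21] → 0x47002  P=0,RW=1,US=0,PS=0
  → PAGE_NOT_PRESENT  (1 entries read)
#4 VA=0x3005CB0 (r,kernel):
  L0 @0x2E[24] → 0x3D007  P=1,RW=1,US=1,PS=0
  L1 @0x3D[5] → 0x3F007  P=1,RW=1,US=1,PS=0
  → PA=0x3FCB0  (2 entries read)
#5 VA=0x120B0A5 (r,kernel):
  L0 @0x2E[9] → 0x42007  P=1,RW=1,US=1,PS=0
  L1 @0x42[11] → 0x45007  P=1,RW=1,US=1,PS=0
  → PA=0x450A5  (2 entries read)
#6 VA=0x1806421 (r,kernel):
  L0 @0x2E[12] → 0x49007  P=1,RW=1,US=1,PS=0
  L1 @0x49[6] → 0x4D007  P=1,RW=1,US=1,PS=0
  → PA=0x4D421  (2 entries read)
#7 VA=0x361BAC2 (r,kernel):
  L0 @0x2E[27] → 0x50007  P=1,RW=1,US=1,PS=0
  L1 @0x50[27] → 0x51007  P=1,RW=1,US=1,PS=0
  → PA=0x51AC2  (2 entries read)

Access #7 fault: NONE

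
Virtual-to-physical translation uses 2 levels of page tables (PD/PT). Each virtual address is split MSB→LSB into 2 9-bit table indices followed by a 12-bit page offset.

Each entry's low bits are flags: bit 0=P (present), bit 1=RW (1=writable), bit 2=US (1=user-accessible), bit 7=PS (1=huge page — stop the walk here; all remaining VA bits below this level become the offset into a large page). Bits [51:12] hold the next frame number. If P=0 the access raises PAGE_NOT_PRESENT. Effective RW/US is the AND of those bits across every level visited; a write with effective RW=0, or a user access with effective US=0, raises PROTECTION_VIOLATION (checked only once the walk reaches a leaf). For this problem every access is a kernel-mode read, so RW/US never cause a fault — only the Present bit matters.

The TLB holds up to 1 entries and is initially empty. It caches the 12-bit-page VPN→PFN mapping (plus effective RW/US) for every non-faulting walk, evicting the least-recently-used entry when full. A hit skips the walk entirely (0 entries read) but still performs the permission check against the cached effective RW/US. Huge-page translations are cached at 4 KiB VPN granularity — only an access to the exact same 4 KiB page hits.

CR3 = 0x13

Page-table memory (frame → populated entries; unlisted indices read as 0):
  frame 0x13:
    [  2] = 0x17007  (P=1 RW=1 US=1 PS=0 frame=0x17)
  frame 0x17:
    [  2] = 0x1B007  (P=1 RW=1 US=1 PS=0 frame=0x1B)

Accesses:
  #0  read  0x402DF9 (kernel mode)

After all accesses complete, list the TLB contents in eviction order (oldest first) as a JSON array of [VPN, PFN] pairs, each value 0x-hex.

Walk each access:
#0 VA=0x402DF9 (r,kernel):
  lvl0: tbl 0x13, slot 2 ⇒ 0x17007 (P1/RW1/US1/PS0)
  lvl1: tbl 0x17, slot 2 ⇒ 0x1B007 (P1/RW1/US1/PS0)
  ✓ 0x1BDF9  — 2 lookups

TLB: [["0x402", "0x1B"]]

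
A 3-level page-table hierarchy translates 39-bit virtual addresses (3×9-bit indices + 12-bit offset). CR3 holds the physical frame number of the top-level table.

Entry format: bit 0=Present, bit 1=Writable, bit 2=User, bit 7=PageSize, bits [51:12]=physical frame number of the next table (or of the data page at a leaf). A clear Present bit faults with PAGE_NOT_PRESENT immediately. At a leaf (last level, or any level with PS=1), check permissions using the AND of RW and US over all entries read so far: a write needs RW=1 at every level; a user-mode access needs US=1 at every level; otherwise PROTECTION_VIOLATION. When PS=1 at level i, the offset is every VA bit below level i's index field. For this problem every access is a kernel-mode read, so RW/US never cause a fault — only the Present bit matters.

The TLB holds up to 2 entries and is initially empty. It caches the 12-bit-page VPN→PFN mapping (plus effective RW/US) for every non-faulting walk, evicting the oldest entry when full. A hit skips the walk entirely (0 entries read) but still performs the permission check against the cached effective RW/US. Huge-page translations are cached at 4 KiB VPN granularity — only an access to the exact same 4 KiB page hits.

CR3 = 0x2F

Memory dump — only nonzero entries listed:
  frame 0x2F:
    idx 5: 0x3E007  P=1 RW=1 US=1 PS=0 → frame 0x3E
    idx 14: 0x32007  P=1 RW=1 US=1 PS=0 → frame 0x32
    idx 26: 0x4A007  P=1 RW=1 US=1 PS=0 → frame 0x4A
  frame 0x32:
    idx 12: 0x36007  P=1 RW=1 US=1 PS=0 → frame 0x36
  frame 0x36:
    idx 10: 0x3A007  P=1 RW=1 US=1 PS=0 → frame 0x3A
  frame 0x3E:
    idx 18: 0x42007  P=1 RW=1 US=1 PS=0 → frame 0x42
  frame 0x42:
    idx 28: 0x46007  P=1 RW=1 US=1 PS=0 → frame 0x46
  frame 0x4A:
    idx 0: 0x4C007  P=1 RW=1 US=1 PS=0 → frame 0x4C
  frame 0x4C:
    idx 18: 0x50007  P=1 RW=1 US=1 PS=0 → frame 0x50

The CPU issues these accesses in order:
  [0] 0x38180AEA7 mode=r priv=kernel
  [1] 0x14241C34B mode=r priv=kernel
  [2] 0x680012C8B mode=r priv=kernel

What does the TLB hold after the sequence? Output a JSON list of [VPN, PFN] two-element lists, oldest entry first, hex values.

Walk each access:
#0 VA=0x38180AEA7 (r,kernel):
  L0: frame=0x2F idx=14 entry=0x32007 [P=1 RW=1 US=1 PS=0]
  L1: frame=0x32 idx=12 entry=0x36007 [P=1 RW=1 US=1 PS=0]
  L2: frame=0x36 idx=10 entry=0x3A007 [P=1 RW=1 US=1 PS=0]
  → PA=0x3AEA7  (3 entries read)
#1 VA=0x14241C34B (r,kernel):
  L0: frame=0x2F idx=5 entry=0x3E007 [P=1 RW=1 US=1 PS=0]
  L1: frame=0x3E idx=18 entry=0x42007 [P=1 RW=1 US=1 PS=0]
  L2: frame=0x42 idx=28 entry=0x46007 [P=1 RW=1 US=1 PS=0]
  → PA=0x4634B  (3 entries read)
#2 VA=0x680012C8B (r,kernel):
  L0: frame=0x2F idx=26 entry=0x4A007 [P=1 RW=1 US=1 PS=0]
  L1: frame=0x4A idx=0 entry=0x4C007 [P=1 RW=1 US=1 PS=0]
  L2: frame=0x4C idx=18 entry=0x50007 [P=1 RW=1 US=1 PS=0]
  → PA=0x50C8B  (3 entries read)

TLB: [["0x14241C", "0x46"], ["0x680012", "0x50"]]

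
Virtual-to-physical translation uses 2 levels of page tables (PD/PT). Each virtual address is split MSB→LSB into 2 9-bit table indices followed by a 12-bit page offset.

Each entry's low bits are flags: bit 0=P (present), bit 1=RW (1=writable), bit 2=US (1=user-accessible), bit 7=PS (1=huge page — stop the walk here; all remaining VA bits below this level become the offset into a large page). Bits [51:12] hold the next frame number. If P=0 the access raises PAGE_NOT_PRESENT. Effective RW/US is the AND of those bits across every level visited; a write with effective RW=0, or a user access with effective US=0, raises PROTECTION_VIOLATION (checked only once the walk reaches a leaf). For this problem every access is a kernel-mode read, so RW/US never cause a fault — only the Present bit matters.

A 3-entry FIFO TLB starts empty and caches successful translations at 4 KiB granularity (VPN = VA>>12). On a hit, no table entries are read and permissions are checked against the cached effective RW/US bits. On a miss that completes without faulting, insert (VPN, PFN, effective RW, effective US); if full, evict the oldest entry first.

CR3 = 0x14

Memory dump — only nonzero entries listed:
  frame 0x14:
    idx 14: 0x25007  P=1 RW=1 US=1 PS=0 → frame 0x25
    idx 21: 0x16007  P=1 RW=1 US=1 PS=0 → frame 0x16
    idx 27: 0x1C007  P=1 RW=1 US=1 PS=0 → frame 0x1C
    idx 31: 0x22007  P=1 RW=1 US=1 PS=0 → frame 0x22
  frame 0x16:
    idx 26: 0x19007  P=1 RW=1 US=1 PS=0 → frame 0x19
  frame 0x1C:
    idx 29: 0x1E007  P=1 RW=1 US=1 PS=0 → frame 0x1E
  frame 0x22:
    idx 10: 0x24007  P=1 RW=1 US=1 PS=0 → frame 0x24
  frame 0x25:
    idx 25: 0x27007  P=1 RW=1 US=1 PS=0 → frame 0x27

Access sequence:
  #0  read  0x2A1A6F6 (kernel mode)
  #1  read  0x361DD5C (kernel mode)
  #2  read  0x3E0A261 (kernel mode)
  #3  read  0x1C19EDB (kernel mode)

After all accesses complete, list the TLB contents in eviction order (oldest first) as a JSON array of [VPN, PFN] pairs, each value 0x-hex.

Per-access translation:
#0 VA=0x2A1A6F6 (r,kernel):
  L0 @0x14[21] → 0x16007  P=1,RW=1,US=1,PS=0
  L1 @0x16[26] → 0x19007  P=1,RW=1,US=1,PS=0
  → PA=0x196F6  (2 entries read)
#1 VA=0x361DD5C (r,kernel):
  L0 @0x14[27] → 0x1C007  P=1,RW=1,US=1,PS=0
  L1 @0x1C[29] → 0x1E007  P=1,RW=1,US=1,PS=0
  → PA=0x1ED5C  (2 entries read)
#2 VA=0x3E0A261 (r,kernel):
  L0 @0x14[31] → 0x22007  P=1,RW=1,US=1,PS=0
  L1 @0x22[10] → 0x24007  P=1,RW=1,US=1,PS=0
  → PA=0x24261  (2 entries read)
#3 VA=0x1C19EDB (r,kernel):
  L0 @0x14[14] → 0x25007  P=1,RW=1,US=1,PS=0
  L1 @0x25[25] → 0x27007  P=1,RW=1,US=1,PS=0
  → PA=0x27EDB  (2 entries read)

TLB: [["0x361D", "0x1E"], ["0x3E0A", "0x24"], ["0x1C19", "0x27"]]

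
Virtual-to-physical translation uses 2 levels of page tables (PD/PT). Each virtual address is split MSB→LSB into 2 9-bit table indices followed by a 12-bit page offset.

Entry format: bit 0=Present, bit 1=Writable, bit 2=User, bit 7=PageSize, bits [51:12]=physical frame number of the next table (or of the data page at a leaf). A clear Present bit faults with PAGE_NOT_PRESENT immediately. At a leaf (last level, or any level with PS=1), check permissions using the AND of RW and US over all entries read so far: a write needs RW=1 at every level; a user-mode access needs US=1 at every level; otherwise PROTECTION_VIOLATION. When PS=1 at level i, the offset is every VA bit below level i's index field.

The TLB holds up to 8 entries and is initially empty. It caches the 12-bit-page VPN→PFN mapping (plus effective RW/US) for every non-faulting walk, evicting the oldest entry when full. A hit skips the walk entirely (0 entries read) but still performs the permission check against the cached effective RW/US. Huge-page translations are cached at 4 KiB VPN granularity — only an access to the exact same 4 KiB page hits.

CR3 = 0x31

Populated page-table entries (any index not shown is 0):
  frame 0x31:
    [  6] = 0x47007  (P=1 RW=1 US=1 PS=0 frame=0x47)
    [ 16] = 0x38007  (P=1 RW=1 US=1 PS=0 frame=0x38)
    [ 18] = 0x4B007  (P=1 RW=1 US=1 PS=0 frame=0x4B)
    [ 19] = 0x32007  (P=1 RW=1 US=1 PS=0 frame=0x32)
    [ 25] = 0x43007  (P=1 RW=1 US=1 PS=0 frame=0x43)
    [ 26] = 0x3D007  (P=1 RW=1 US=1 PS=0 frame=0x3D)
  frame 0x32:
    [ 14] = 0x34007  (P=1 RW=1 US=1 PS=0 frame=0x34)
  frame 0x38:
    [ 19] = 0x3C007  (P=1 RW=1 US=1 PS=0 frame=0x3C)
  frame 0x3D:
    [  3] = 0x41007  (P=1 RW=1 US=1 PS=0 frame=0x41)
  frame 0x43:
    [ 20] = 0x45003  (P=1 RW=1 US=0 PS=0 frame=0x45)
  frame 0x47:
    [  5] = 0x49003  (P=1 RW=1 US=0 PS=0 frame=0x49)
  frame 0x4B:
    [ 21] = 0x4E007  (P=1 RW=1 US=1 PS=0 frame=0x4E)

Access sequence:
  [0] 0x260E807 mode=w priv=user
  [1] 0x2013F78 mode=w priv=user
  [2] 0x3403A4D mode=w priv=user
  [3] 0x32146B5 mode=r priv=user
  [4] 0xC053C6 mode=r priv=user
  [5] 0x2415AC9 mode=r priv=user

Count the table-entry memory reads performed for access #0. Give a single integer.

Walk each access:
#0 VA=0x260E807 (w,user):
  L0 @0x31[19] → 0x32007  P=1,RW=1,US=1,PS=0
  L1 @0x32[14] → 0x34007  P=1,RW=1,US=1,PS=0
  ⇒ phys 0x34807  [2 reads]
#1 VA=0x2013F78 (w,user):
  L0 @0x31[16] → 0x38007  P=1,RW=1,US=1,PS=0
  L1 @0x38[19] → 0x3C007  P=1,RW=1,US=1,PS=0
  ⇒ phys 0x3CF78  [2 reads]
#2 VA=0x3403A4D (w,user):
  L0 @0x31[26] → 0x3D007  P=1,RW=1,US=1,PS=0
  L1 @0x3D[3] → 0x41007  P=1,RW=1,US=1,PS=0
  ⇒ phys 0x41A4D  [2 reads]
#3 VA=0x32146B5 (r,user):
  L0 @0x31[25] → 0x43007  P=1,RW=1,US=1,PS=0
  L1 @0x43[20] → 0x45003  P=1,RW=1,US=0,PS=0
  ⇒ fault: PROTECTION_VIOLATION  — 2 lookups
#4 VA=0xC053C6 (r,user):
  L0 @0x31[6] → 0x47007  P=1,RW=1,US=1,PS=0
  L1 @0x47[5] → 0x49003  P=1,RW=1,US=0,PS=0
  ⇒ fault: PROTECTION_VIOLATION  — 2 lookups
#5 VA=0x2415AC9 (r,user):
  L0 @0x31[18] → 0x4B007  P=1,RW=1,US=1,PS=0
  L1 @0x4B[21] → 0x4E007  P=1,RW=1,US=1,PS=0
  ⇒ phys 0x4EAC9  [2 reads]

Entries read for #0: 2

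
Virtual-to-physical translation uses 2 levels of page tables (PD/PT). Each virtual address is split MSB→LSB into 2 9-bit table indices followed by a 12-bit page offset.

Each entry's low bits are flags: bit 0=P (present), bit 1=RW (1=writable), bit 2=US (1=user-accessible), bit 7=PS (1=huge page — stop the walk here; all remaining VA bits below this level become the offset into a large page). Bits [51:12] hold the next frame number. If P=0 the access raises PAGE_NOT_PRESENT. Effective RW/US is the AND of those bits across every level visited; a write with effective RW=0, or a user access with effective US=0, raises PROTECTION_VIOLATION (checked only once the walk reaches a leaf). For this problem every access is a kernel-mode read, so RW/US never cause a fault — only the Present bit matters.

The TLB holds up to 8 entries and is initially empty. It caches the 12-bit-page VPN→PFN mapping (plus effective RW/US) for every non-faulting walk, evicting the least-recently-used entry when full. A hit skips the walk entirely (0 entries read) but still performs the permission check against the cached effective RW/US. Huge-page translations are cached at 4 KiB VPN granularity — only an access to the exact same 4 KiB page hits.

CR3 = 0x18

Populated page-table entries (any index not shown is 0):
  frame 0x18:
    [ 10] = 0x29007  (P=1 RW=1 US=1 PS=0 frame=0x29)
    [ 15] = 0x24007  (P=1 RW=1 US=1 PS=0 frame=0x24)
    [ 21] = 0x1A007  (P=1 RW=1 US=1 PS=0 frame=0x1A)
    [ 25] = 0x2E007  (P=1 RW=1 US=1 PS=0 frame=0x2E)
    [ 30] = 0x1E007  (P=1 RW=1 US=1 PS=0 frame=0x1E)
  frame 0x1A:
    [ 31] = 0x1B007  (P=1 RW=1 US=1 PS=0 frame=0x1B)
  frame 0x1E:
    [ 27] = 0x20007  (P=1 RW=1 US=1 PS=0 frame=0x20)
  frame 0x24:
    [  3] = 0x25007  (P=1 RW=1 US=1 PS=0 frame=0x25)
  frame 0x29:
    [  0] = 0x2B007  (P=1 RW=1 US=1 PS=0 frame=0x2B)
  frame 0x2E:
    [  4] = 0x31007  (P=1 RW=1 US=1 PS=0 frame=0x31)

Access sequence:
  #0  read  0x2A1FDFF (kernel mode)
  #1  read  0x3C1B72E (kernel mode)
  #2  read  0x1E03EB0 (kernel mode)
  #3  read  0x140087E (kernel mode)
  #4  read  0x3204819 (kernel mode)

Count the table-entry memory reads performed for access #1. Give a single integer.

Per-access translation:
#0 VA=0x2A1FDFF (r,kernel):
  lvl0: tbl 0x18, slot 21 ⇒ 0x1A007 (P1/RW1/US1/PS0)
  lvl1: tbl 0x1A, slot 31 ⇒ 0x1B007 (P1/RW1/US1/PS0)
  ⇒ phys 0x1BDFF  [2 reads]
#1 VA=0x3C1B72E (r,kernel):
  lvl0: tbl 0x18, slot 30 ⇒ 0x1E007 (P1/RW1/US1/PS0)
  lvl1: tbl 0x1E, slot 27 ⇒ 0x20007 (P1/RW1/US1/PS0)
  ⇒ phys 0x2072E  [2 reads]
#2 VA=0x1E03EB0 (r,kernel):
  lvl0: tbl 0x18, slot 15 ⇒ 0x24007 (P1/RW1/US1/PS0)
  lvl1: tbl 0x24, slot 3 ⇒ 0x25007 (P1/RW1/US1/PS0)
  ⇒ phys 0x25EB0  [2 reads]
#3 VA=0x140087E (r,kernel):
  lvl0: tbl 0x18, slot 10 ⇒ 0x29007 (P1/RW1/US1/PS0)
  lvl1: tbl 0x29, slot 0 ⇒ 0x2B007 (P1/RW1/US1/PS0)
  ⇒ phys 0x2B87E  [2 reads]
#4 VA=0x3204819 (r,kernel):
  lvl0: tbl 0x18, slot 25 ⇒ 0x2E007 (P1/RW1/US1/PS0)
  lvl1: tbl 0x2E, slot 4 ⇒ 0x31007 (P1/RW1/US1/PS0)
  ⇒ phys 0x31819  [2 reads]

Entries read for #1: 2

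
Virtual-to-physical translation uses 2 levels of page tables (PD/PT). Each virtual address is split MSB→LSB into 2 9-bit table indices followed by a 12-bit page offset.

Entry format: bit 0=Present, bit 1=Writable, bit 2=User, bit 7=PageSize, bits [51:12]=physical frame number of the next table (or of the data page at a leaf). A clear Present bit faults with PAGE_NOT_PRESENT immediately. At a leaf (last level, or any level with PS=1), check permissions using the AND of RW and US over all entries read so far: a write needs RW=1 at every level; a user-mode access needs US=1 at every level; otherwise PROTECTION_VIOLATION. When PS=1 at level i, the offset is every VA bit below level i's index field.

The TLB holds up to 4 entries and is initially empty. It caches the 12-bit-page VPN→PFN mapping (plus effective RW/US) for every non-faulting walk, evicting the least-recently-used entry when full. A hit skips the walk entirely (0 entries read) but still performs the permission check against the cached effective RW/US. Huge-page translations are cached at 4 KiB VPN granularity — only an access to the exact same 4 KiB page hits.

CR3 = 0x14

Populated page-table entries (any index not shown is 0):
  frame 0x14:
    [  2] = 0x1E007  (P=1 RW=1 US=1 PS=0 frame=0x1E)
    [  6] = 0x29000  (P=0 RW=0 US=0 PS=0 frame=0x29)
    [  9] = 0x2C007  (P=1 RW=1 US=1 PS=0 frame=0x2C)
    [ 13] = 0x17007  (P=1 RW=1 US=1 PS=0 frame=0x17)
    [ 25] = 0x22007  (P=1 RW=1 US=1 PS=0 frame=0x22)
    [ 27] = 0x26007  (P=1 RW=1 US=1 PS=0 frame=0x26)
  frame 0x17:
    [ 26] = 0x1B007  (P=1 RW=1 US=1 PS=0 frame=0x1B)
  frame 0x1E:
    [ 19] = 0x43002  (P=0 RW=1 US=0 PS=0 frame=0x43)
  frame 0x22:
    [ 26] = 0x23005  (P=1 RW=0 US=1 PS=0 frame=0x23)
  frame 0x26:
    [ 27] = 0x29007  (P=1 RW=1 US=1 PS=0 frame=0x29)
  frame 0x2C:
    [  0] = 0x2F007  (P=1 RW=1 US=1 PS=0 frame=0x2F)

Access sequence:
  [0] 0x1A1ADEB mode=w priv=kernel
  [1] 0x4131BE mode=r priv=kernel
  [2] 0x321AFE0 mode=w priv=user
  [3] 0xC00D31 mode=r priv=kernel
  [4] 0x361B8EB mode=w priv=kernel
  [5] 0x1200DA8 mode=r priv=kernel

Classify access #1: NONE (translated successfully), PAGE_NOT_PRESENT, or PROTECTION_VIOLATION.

Walk each access:
#0 VA=0x1A1ADEB (w,kernel):
  L0 @0x14[13] → 0x17007  P=1,RW=1,US=1,PS=0
  L1 @0x17[26] → 0x1B007  P=1,RW=1,US=1,PS=0
  ✓ 0x1BDEB  — 2 lookups
#1 VA=0x4131BE (r,kernel):
  L0 @0x14[2] → 0x1E007  P=1,RW=1,US=1,PS=0
  L1 @0x1E[19] → 0x43002  P=0,RW=1,US=0,PS=0
  → PAGE_NOT_PRESENT  (2 entries read)
#2 VA=0x321AFE0 (w,user):
  L0 @0x14[25] → 0x22007  P=1,RW=1,US=1,PS=0
  L1 @0x22[26] → 0x23005  P=1,RW=0,US=1,PS=0
  → PROTECTION_VIOLATION  (2 entries read)
#3 VA=0xC00D31 (r,kernel):
  L0 @0x14[6] → 0x29000  P=0,RW=0,US=0,PS=0
  → PAGE_NOT_PRESENT  (1 entries read)
#4 VA=0x361B8EB (w,kernel):
  L0 @0x14[27] → 0x26007  P=1,RW=1,US=1,PS=0
  L1 @0x26[27] → 0x29007  P=1,RW=1,US=1,PS=0
  ✓ 0x298EB  — 2 lookups
#5 VA=0x1200DA8 (r,kernel):
  L0 @0x14[9] → 0x2C007  P=1,RW=1,US=1,PS=0
  L1 @0x2C[0] → 0x2F007  P=1,RW=1,US=1,PS=0
  ✓ 0x2FDA8  — 2 lookups

Access #1 fault: PAGE_NOT_PRESENT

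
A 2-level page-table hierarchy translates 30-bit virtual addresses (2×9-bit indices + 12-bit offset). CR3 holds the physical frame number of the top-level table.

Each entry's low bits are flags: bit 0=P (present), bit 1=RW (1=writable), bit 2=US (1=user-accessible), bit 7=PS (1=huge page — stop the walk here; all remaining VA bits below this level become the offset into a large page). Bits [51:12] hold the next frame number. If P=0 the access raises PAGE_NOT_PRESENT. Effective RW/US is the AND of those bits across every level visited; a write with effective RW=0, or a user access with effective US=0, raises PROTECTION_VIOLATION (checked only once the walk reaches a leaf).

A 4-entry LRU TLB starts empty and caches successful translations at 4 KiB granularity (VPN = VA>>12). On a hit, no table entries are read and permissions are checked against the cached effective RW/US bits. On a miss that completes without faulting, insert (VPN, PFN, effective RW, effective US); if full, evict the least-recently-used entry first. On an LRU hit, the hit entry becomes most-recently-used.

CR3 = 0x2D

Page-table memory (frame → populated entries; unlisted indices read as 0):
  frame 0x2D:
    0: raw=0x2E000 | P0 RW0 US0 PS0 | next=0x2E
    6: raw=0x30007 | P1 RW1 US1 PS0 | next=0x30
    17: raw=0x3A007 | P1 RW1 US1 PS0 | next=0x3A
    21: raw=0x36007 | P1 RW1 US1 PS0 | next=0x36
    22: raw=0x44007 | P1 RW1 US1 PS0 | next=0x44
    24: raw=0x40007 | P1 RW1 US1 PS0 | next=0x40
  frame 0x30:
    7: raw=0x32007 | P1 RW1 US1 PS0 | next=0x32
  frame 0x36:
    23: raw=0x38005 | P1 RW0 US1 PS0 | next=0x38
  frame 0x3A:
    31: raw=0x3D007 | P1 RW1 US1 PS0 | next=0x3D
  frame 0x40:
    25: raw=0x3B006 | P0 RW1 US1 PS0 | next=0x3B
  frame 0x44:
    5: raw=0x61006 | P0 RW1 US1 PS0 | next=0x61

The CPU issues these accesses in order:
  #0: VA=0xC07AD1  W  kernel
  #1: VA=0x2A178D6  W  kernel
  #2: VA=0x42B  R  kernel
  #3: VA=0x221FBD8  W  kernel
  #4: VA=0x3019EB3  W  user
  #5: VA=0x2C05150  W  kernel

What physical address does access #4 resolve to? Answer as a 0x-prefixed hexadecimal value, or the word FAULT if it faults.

Trace:
#0 VA=0xC07AD1 (w,kernel):
  lvl0: tbl 0x2D, slot 6 ⇒ 0x30007 (P1/RW1/US1/PS0)
  lvl1: tbl 0x30, slot 7 ⇒ 0x32007 (P1/RW1/US1/PS0)
  → PA=0x32AD1  (2 entries read)
#1 VA=0x2A178D6 (w,kernel):
  lvl0: tbl 0x2D, slot 21 ⇒ 0x36007 (P1/RW1/US1/PS0)
  lvl1: tbl 0x36, slot 23 ⇒ 0x38005 (P1/RW0/US1/PS0)
  → PROTECTION_VIOLATION  (2 entries read)
#2 VA=0x42B (r,kernel):
  lvl0: tbl 0x2D, slot 0 ⇒ 0x2E000 (P0/RW0/US0/PS0)
  → PAGE_NOT_PRESENT  (1 entries read)
#3 VA=0x221FBD8 (w,kernel):
  lvl0: tbl 0x2D, slot 17 ⇒ 0x3A007 (P1/RW1/US1/PS0)
  lvl1: tbl 0x3A, slot 31 ⇒ 0x3D007 (P1/RW1/US1/PS0)
  → PA=0x3DBD8  (2 entries read)
#4 VA=0x3019EB3 (w,user):
  lvl0: tbl 0x2D, slot 24 ⇒ 0x40007 (P1/RW1/US1/PS0)
  lvl1: tbl 0x40, slot 25 ⇒ 0x3B006 (P0/RW1/US1/PS0)
  → PAGE_NOT_PRESENT  (2 entries read)
#5 VA=0x2C05150 (w,kernel):
  lvl0: tbl 0x2D, slot 22 ⇒ 0x44007 (P1/RW1/US1/PS0)
  lvl1: tbl 0x44, slot 5 ⇒ 0x61006 (P0/RW1/US1/PS0)
  → PAGE_NOT_PRESENT  (2 entries read)

Access #4 PA: FAULT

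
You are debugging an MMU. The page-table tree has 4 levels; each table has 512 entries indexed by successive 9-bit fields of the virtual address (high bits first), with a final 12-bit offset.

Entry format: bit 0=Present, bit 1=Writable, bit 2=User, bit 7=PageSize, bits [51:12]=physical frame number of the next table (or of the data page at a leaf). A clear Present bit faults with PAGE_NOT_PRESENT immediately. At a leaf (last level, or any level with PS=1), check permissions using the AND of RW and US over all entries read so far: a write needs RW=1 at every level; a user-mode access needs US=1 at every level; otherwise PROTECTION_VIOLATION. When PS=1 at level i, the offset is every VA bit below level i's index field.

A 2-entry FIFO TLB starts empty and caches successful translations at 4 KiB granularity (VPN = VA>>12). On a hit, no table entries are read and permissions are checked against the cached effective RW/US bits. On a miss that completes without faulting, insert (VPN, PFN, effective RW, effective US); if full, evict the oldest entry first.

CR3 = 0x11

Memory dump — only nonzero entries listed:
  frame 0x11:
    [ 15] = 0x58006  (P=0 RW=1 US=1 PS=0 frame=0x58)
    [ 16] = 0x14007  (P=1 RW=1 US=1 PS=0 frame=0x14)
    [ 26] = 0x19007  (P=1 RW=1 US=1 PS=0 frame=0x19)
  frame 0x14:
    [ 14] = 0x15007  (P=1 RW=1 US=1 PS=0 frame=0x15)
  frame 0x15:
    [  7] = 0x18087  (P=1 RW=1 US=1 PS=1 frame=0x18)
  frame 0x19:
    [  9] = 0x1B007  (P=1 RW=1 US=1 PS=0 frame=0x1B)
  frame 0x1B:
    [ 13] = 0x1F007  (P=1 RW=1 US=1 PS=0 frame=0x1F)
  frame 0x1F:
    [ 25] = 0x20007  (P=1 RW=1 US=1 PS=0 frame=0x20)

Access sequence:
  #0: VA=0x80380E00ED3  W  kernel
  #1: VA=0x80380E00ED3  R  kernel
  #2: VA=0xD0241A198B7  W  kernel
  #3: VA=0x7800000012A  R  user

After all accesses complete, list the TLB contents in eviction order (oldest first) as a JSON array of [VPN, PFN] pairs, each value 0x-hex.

Per-access translation:
#0 VA=0x80380E00ED3 (w,kernel):
  L0: frame=0x11 idx=16 entry=0x14007 [P=1 RW=1 US=1 PS=0]
  L1: frame=0x14 idx=14 entry=0x15007 [P=1 RW=1 US=1 PS=0]
  L2: frame=0x15 idx=7 entry=0x18087 [P=1 RW=1 US=1 PS=1]
  ✓ 0x18ED3 (huge @L2)  — 3 lookups
#1 VA=0x80380E00ED3 (r,kernel):
  TLB hit vpn=0x80380E00 → PA=0x18ED3
#2 VA=0xD0241A198B7 (w,kernel):
  L0: frame=0x11 idx=26 entry=0x19007 [P=1 RW=1 US=1 PS=0]
  L1: frame=0x19 idx=9 entry=0x1B007 [P=1 RW=1 US=1 PS=0]
  L2: frame=0x1B idx=13 entry=0x1F007 [P=1 RW=1 US=1 PS=0]
  L3: frame=0x1F idx=25 entry=0x20007 [P=1 RW=1 US=1 PS=0]
  ✓ 0x208B7  — 4 lookups
#3 VA=0x7800000012A (r,user):
  L0: frame=0x11 idx=15 entry=0x58006 [P=0 RW=1 US=1 PS=0]
  → PAGE_NOT_PRESENT  (1 entries read)

TLB: [["0x80380E00", "0x18"], ["0xD0241A19", "0x20"]]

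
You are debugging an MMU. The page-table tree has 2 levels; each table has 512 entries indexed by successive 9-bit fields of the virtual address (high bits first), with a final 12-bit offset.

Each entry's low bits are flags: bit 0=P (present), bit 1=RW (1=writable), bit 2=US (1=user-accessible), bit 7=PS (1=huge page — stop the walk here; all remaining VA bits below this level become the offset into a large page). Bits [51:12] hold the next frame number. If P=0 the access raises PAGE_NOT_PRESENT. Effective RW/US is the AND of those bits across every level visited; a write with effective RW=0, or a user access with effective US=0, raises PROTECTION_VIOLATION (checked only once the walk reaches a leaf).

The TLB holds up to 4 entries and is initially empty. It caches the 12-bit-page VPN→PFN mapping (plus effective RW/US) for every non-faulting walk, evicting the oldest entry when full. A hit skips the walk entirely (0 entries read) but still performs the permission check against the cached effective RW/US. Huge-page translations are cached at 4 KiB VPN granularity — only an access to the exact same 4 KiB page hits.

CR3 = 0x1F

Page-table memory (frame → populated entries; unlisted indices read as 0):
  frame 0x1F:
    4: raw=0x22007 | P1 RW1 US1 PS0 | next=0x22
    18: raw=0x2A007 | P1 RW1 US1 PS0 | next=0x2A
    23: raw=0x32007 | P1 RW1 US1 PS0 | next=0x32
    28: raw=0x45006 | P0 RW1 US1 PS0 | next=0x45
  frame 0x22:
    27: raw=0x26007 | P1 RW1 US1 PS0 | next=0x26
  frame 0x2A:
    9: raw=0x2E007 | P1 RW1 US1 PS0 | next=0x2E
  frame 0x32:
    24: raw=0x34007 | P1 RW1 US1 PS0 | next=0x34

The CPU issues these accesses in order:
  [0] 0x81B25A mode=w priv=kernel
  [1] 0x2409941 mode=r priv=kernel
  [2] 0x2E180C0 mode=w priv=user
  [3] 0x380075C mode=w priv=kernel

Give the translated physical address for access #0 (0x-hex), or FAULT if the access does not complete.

Walk each access:
#0 VA=0x81B25A (w,kernel):
  [0] read 0x1F idx=4: raw=0x22007 flags P=1 W=1 U=1 S=0
  [1] read 0x22 idx=27: raw=0x26007 flags P=1 W=1 U=1 S=0
  ✓ 0x2625A  — 2 lookups
#1 VA=0x2409941 (r,kernel):
  [0] read 0x1F idx=18: raw=0x2A007 flags P=1 W=1 U=1 S=0
  [1] read 0x2A idx=9: raw=0x2E007 flags P=1 W=1 U=1 S=0
  ✓ 0x2E941  — 2 lookups
#2 VA=0x2E180C0 (w,user):
  [0] read 0x1F idx=23: raw=0x32007 flags P=1 W=1 U=1 S=0
  [1] read 0x32 idx=24: raw=0x34007 flags P=1 W=1 U=1 S=0
  ✓ 0x340C0  — 2 lookups
#3 VA=0x380075C (w,kernel):
  [0] read 0x1F idx=28: raw=0x45006 flags P=0 W=1 U=1 S=0
  → PAGE_NOT_PRESENT  (1 entries read)

Access #0 PA: 0x2625A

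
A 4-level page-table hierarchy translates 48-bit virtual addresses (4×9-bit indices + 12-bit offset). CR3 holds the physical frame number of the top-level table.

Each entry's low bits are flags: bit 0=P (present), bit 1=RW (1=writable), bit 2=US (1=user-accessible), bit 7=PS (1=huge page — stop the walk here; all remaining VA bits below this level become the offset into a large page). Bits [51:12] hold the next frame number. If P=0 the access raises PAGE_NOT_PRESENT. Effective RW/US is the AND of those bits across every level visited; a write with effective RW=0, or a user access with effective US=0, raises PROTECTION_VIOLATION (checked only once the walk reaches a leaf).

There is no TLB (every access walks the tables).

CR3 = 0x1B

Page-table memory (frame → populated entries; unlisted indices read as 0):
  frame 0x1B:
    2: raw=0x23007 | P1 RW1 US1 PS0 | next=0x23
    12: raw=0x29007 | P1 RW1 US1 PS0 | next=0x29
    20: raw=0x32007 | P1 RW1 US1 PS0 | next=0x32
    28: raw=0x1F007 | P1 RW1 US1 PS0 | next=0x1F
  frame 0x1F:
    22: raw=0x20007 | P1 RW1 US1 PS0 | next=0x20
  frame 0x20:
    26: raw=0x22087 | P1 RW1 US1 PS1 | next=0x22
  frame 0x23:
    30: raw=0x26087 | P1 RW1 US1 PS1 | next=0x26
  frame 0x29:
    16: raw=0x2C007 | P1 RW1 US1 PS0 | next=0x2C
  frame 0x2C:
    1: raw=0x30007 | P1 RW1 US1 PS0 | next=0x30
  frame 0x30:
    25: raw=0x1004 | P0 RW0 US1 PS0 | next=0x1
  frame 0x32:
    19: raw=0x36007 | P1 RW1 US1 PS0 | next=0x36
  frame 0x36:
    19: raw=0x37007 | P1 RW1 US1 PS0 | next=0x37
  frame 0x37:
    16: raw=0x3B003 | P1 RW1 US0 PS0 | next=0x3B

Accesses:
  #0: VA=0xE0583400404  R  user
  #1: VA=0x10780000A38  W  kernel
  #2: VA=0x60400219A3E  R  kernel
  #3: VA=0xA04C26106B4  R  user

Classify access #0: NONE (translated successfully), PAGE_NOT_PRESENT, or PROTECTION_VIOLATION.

Per-access translation:
#0 VA=0xE0583400404 (r,user):
  L0: frame=0x1B idx=28 entry=0x1F007 [P=1 RW=1 US=1 PS=0]
  L1: frame=0x1F idx=22 entry=0x20007 [P=1 RW=1 US=1 PS=0]
  L2: frame=0x20 idx=26 entry=0x22087 [P=1 RW=1 US=1 PS=1]
  ⇒ phys 0x22404 (huge @L2)  [3 reads]
#1 VA=0x10780000A38 (w,kernel):
  L0: frame=0x1B idx=2 entry=0x23007 [P=1 RW=1 US=1 PS=0]
  L1: frame=0x23 idx=30 entry=0x26087 [P=1 RW=1 US=1 PS=1]
  ⇒ phys 0x26A38 (huge @L1)  [2 reads]
#2 VA=0x60400219A3E (r,kernel):
  L0: frame=0x1B idx=12 entry=0x29007 [P=1 RW=1 US=1 PS=0]
  L1: frame=0x29 idx=16 entry=0x2C007 [P=1 RW=1 US=1 PS=0]
  L2: frame=0x2C idx=1 entry=0x30007 [P=1 RW=1 US=1 PS=0]
  L3: frame=0x30 idx=25 entry=0x1004 [P=0 RW=0 US=1 PS=0]
  → PAGE_NOT_PRESENT  (4 entries read)
#3 VA=0xA04C26106B4 (r,user):
  L0: frame=0x1B idx=20 entry=0x32007 [P=1 RW=1 US=1 PS=0]
  L1: frame=0x32 idx=19 entry=0x36007 [P=1 RW=1 US=1 PS=0]
  L2: frame=0x36 idx=19 entry=0x37007 [P=1 RW=1 US=1 PS=0]
  L3: frame=0x37 idx=16 entry=0x3B003 [P=1 RW=1 US=0 PS=0]
  → PROTECTION_VIOLATION  (4 entries read)

Access #0 fault: NONE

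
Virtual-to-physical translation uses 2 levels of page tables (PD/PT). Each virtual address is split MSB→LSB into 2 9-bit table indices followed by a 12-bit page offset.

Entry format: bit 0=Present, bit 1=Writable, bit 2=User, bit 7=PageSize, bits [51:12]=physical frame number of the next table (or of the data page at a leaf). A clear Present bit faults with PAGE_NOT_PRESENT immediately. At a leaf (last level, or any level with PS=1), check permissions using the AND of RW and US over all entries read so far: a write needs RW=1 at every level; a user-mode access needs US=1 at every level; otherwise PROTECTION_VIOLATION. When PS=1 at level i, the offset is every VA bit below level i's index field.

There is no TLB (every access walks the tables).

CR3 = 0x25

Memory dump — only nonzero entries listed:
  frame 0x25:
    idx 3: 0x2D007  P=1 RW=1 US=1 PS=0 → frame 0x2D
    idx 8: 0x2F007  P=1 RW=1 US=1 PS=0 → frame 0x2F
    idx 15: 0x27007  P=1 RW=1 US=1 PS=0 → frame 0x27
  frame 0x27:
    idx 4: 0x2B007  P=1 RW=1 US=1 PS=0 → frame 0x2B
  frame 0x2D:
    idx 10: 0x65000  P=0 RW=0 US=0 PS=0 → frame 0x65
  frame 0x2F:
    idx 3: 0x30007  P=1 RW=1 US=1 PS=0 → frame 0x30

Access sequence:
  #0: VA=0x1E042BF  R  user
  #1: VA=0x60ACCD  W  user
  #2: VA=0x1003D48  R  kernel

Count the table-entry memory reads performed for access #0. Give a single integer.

Per-access translation:
#0 VA=0x1E042BF (r,user):
  [0] read 0x25 idx=15: raw=0x27007 flags P=1 W=1 U=1 S=0
  [1] read 0x27 idx=4: raw=0x2B007 flags P=1 W=1 U=1 S=0
  ⇒ phys 0x2B2BF  [2 reads]
#1 VA=0x60ACCD (w,user):
  [0] read 0x25 idx=3: raw=0x2D007 flags P=1 W=1 U=1 S=0
  [1] read 0x2D idx=10: raw=0x65000 flags P=0 W=0 U=0 S=0
  ⇒ fault: PAGE_NOT_PRESENT  — 2 lookups
#2 VA=0x1003D48 (r,kernel):
  [0] read 0x25 idx=8: raw=0x2F007 flags P=1 W=1 U=1 S=0
  [1] read 0x2F idx=3: raw=0x30007 flags P=1 W=1 U=1 S=0
  ⇒ phys 0x30D48  [2 reads]

Entries read for #0: 2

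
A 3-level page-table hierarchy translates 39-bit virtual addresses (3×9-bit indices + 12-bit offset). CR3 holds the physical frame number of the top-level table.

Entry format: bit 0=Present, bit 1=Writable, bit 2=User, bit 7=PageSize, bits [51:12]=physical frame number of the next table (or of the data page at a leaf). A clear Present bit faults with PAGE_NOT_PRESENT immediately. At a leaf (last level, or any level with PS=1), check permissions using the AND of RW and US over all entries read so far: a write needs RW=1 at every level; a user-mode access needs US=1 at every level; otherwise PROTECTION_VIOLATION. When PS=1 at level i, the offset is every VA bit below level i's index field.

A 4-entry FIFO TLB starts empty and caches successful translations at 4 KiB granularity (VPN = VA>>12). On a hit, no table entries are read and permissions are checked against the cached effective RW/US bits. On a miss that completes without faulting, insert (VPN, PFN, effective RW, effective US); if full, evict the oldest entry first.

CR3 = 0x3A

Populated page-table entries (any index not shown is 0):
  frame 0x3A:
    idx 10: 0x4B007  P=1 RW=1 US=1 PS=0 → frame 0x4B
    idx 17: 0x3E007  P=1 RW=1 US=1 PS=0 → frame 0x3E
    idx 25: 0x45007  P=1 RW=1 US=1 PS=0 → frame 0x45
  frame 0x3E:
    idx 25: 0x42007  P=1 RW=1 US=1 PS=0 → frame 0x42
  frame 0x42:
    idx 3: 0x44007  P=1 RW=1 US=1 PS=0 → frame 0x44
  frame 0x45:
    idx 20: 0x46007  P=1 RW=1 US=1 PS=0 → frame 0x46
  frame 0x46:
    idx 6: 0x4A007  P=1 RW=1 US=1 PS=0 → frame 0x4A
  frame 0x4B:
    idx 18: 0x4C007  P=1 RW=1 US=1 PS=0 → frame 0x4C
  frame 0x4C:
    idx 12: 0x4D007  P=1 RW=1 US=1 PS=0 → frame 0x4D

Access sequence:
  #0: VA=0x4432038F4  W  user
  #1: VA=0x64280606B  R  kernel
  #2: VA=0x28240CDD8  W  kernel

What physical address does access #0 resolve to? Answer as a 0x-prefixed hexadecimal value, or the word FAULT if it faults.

Trace:
#0 VA=0x4432038F4 (w,user):
  lvl0: tbl 0x3A, slot 17 ⇒ 0x3E007 (P1/RW1/US1/PS0)
  lvl1: tbl 0x3E, slot 25 ⇒ 0x42007 (P1/RW1/US1/PS0)
  lvl2: tbl 0x42, slot 3 ⇒ 0x44007 (P1/RW1/US1/PS0)
  ⇒ phys 0x448F4  [3 reads]
#1 VA=0x64280606B (r,kernel):
  lvl0: tbl 0x3A, slot 25 ⇒ 0x45007 (P1/RW1/US1/PS0)
  lvl1: tbl 0x45, slot 20 ⇒ 0x46007 (P1/RW1/US1/PS0)
  lvl2: tbl 0x46, slot 6 ⇒ 0x4A007 (P1/RW1/US1/PS0)
  ⇒ phys 0x4A06B  [3 reads]
#2 VA=0x28240CDD8 (w,kernel):
  lvl0: tbl 0x3A, slot 10 ⇒ 0x4B007 (P1/RW1/US1/PS0)
  lvl1: tbl 0x4B, slot 18 ⇒ 0x4C007 (P1/RW1/US1/PS0)
  lvl2: tbl 0x4C, slot 12 ⇒ 0x4D007 (P1/RW1/US1/PS0)
  ⇒ phys 0x4DDD8  [3 reads]

Access #0 PA: 0x448F4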